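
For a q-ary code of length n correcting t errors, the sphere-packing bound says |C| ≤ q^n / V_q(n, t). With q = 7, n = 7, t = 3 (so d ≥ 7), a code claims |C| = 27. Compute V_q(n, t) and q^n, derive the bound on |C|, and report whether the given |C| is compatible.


V_q(n, t) = 8359, q^n = 823543, Hamming bound = 98, |C| = 27 ≤ bound (satisfied).

Step 1: Compute V_q(n, t) = Σ_{j=0}^3 C(n, j) (q−1)^j.
  j = 0: C(7,0)·(6)^0 = 1·1 = 1.
  j = 1: C(7,1)·(6)^1 = 7·6 = 42.
  j = 2: C(7,2)·(6)^2 = 21·36 = 756.
  j = 3: C(7,3)·(6)^3 = 35·216 = 7560.
  V_q(n, t) = 1 + 42 + 756 + 7560 = 8359.
Step 2: q^n = 7^7 = 823543.
Step 3: Hamming bound ⌊q^n / V_q(n,t)⌋ = ⌊823543/8359⌋ = 98.
Step 4: Compare |C| = 27 to 98: satisfied.
The claimed |C| lies below the Hamming bound.


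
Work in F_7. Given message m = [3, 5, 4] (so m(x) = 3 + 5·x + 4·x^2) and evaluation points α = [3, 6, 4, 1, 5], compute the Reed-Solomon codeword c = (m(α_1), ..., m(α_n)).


c = [5, 2, 3, 5, 2]

Message polynomial: m(x) = 3 + 5·x + 4·x^2 (mod 7).
For each evaluation point α_i, compute m(α_i) mod 7:
  α_1 = 3: Horner steps 4 → 3 → 5, so m(3) = 5.
  α_2 = 6: Horner steps 4 → 1 → 2, so m(6) = 2.
  α_3 = 4: Horner steps 4 → 0 → 3, so m(4) = 3.
  α_4 = 1: Horner steps 4 → 2 → 5, so m(1) = 5.
  α_5 = 5: Horner steps 4 → 4 → 2, so m(5) = 2.
Codeword c = [5, 2, 3, 5, 2] ∈ F_7^5.


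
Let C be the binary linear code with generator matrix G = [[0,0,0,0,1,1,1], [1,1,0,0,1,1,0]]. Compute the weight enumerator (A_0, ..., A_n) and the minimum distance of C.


Weight distribution: A_0 = 1, A_3 = 2, A_4 = 1. Minimum distance d = 3.

Enumerate all 2^2 = 4 messages m ∈ F_2^2.
For each, compute codeword c = mG in F_2^7, then tally its weight.
  m = 00 → c = 0000000, weight = 0.
  m = 10 → c = 0000111, weight = 3.
  m = 01 → c = 1100110, weight = 4.
  m = 11 → c = 1100001, weight = 3.
Tally weights:
  weight 0: 1 codewords.
  weight 3: 2 codewords.
  weight 4: 1 codewords.
Minimum distance d = smallest w > 0 with A_w > 0 = 3.
Sanity: Σ A_w = 4 = 2^2 = 4 ✓.


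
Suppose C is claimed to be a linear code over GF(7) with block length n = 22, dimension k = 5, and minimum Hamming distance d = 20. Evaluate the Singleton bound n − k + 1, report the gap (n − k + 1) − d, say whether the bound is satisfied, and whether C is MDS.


Singleton RHS = n − k + 1 = 18, slack = -2, bound violated (no such code; not MDS).

Singleton bound: d ≤ n − k + 1.
Here n = 22, k = 5, so n − k + 1 = 18.
Given d = 20, check d ≤ 18: NO.
Slack = (n − k + 1) − d = -2.
The slack is negative: d = 20 exceeds n − k + 1 = 18 by 2, so the Singleton bound is violated and no linear [22, 5, 20]_7 code can exist. In particular it is not MDS (MDS requires d = n − k + 1 exactly).
Description: the claimed parameters are [22, 5, 20]_7; such a code would be impossible (violates the Singleton bound).


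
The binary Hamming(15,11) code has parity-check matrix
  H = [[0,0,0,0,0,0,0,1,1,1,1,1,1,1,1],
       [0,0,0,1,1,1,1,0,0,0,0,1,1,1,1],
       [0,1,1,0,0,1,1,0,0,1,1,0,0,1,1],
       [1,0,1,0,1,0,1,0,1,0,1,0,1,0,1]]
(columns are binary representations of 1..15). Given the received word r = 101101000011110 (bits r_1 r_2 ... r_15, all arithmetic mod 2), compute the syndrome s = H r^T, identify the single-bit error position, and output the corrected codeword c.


s = (0, 1, 0, 0)^T, error position = 4, corrected codeword c = 101001000011110

Compute s = H r^T mod 2 one row at a time:
  s_1 = 0 + 0 + 0 + 1 + 1 + 1 + 1 + 0 = 4 ≡ 0 (mod 2).
  s_2 = 1 + 0 + 1 + 0 + 1 + 1 + 1 + 0 = 5 ≡ 1 (mod 2).
  s_3 = 0 + 1 + 1 + 0 + 0 + 1 + 1 + 0 = 4 ≡ 0 (mod 2).
  s_4 = 1 + 1 + 0 + 0 + 0 + 1 + 1 + 0 = 4 ≡ 0 (mod 2).
s = (0, 1, 0, 0)^T — this equals column 4 of H (binary 0100), so error is at position 4.
Correct: flip bit 4 of r = 101101000011110 to get c = 101001000011110.


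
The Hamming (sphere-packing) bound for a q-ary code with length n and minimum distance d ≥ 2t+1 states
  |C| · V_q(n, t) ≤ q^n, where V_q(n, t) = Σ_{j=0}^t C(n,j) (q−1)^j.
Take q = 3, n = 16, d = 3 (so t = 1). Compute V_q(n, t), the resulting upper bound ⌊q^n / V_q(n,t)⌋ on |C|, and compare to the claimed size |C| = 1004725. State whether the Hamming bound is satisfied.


V_q(n, t) = 33, q^n = 43046721, Hamming bound = 1304446, |C| = 1004725 ≤ bound (satisfied).

Step 1: Compute V_q(n, t) = Σ_{j=0}^1 C(n, j) (q−1)^j.
  j = 0: C(16,0)·(2)^0 = 1·1 = 1.
  j = 1: C(16,1)·(2)^1 = 16·2 = 32.
  V_q(n, t) = 1 + 32 = 33.
Step 2: q^n = 3^16 = 43046721.
Step 3: Hamming bound ⌊q^n / V_q(n,t)⌋ = ⌊43046721/33⌋ = 1304446.
Step 4: Compare |C| = 1004725 to 1304446: satisfied.
The claimed |C| lies below the Hamming bound.


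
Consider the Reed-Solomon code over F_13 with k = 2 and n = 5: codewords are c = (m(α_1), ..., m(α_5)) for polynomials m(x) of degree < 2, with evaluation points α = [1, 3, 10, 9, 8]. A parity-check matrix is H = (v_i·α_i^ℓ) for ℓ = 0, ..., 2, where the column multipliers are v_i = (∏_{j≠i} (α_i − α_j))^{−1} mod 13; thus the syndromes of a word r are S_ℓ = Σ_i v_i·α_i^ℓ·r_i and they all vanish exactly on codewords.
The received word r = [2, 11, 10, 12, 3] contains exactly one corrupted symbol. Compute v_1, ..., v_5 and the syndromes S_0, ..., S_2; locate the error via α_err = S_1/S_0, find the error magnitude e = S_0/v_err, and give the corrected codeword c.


S = (3, 11, 10), error at position 5, error magnitude e = 2, c = [2, 11, 10, 12, 1].

Step 1: column multipliers v_i = (∏_{j≠i}(α_i − α_j))^{−1} mod 13.
  i = 1 (α = 1): (1−3)(1−10)(1−9)(1−8) = (−2)·(−9)·(−8)·(−7) = 1008 ≡ 7, so v_1 = 7^{−1} = 2 (mod 13).
  i = 2 (α = 3): (3−1)(3−10)(3−9)(3−8) = 2·(−7)·(−6)·(−5) = −420 ≡ 9, so v_2 = 9^{−1} = 3 (mod 13).
  i = 3 (α = 10): (10−1)(10−3)(10−9)(10−8) = 9·7·1·2 = 126 ≡ 9, so v_3 = 9^{−1} = 3 (mod 13).
  i = 4 (α = 9): (9−1)(9−3)(9−10)(9−8) = 8·6·(−1)·1 = −48 ≡ 4, so v_4 = 4^{−1} = 10 (mod 13).
  i = 5 (α = 8): (8−1)(8−3)(8−10)(8−9) = 7·5·(−2)·(−1) = 70 ≡ 5, so v_5 = 5^{−1} = 8 (mod 13).
  v = [2, 3, 3, 10, 8].
Step 2: syndromes of r = [2, 11, 10, 12, 3] (all sums mod 13).
  S_0 = Σ v_i r_i = 2·2 + 3·11 + 3·10 + 10·12 + 8·3 = 211 ≡ 3.
  S_1 = Σ v_i α_i r_i = 2·1·2 + 3·3·11 + 3·10·10 + 10·9·12 + 8·8·3 = 1675 ≡ 11.
  α_i^2 mod 13 = [1, 9, 9, 3, 12].
  S_2 = Σ v_i α_i^2 r_i = 2·1·2 + 3·9·11 + 3·9·10 + 10·3·12 + 8·12·3 = 1219 ≡ 10.
  S = (3, 11, 10) ≠ 0, so r is not a codeword (an error is present).
Step 3: locate the error. For a single error e at position i, S_ℓ = v_i·e·α_i^ℓ, so α_err = S_1/S_0.
  S_0^{−1} = 3^{−1} = 9 (mod 13), so α_err = 11·9 = 99 ≡ 8 = α_5. Error position i = 5.
  Consistency check: S_2/S_1 = 10·6 = 60 ≡ 8 = α_err ✓ (single-error assumption holds).
Step 4: error magnitude e = S_0/v_5 = S_0·∏_{j≠5}(α_5 − α_j) = 3·5 = 15 ≡ 2 (mod 13).
Step 5: correct position 5: c_5 = r_5 − e = 3 − 2 ≡ 1 (mod 13). Hence c = [2, 11, 10, 12, 1].
  Check: interpolating c through the α_i gives m(x) = 4 + 11·x (degree < 2) with m(α_i) = c_i for every i, so c is indeed a codeword.


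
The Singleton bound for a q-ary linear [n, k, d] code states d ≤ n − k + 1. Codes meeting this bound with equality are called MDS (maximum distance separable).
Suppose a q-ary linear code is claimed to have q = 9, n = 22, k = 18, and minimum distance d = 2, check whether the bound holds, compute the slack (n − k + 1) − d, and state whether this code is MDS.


Singleton RHS = n − k + 1 = 5, slack = 3, bound satisfied, not MDS.

Singleton bound: d ≤ n − k + 1.
Here n = 22, k = 18, so n − k + 1 = 5.
Given d = 2, check d ≤ 5: YES.
Slack = (n − k + 1) − d = 3.
The code is NOT MDS (slack = 3 > 0).
Description: the claimed parameters are [22, 18, 2]_9; such a code would be non-MDS.


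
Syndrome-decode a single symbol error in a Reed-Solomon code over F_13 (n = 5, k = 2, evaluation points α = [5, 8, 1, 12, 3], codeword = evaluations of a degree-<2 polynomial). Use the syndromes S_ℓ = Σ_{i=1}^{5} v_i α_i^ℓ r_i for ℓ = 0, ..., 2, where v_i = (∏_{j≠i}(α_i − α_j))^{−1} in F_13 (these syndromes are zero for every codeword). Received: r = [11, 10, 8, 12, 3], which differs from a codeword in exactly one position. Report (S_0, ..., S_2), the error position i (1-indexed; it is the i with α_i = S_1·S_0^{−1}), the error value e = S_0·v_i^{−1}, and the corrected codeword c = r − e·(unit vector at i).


S = (4, 9, 4), error at position 4, error magnitude e = 12, c = [11, 10, 8, 0, 3].

Step 1: column multipliers v_i = (∏_{j≠i}(α_i − α_j))^{−1} mod 13.
  i = 1 (α = 5): (5−8)(5−1)(5−12)(5−3) = (−3)·4·(−7)·2 = 168 ≡ 12, so v_1 = 12^{−1} = 12 (mod 13).
  i = 2 (α = 8): (8−5)(8−1)(8−12)(8−3) = 3·7·(−4)·5 = −420 ≡ 9, so v_2 = 9^{−1} = 3 (mod 13).
  i = 3 (α = 1): (1−5)(1−8)(1−12)(1−3) = (−4)·(−7)·(−11)·(−2) = 616 ≡ 5, so v_3 = 5^{−1} = 8 (mod 13).
  i = 4 (α = 12): (12−5)(12−8)(12−1)(12−3) = 7·4·11·9 = 2772 ≡ 3, so v_4 = 3^{−1} = 9 (mod 13).
  i = 5 (α = 3): (3−5)(3−8)(3−1)(3−12) = (−2)·(−5)·2·(−9) = −180 ≡ 2, so v_5 = 2^{−1} = 7 (mod 13).
  v = [12, 3, 8, 9, 7].
Step 2: syndromes of r = [11, 10, 8, 12, 3] (all sums mod 13).
  S_0 = Σ v_i r_i = 12·11 + 3·10 + 8·8 + 9·12 + 7·3 = 355 ≡ 4.
  S_1 = Σ v_i α_i r_i = 12·5·11 + 3·8·10 + 8·1·8 + 9·12·12 + 7·3·3 = 2323 ≡ 9.
  α_i^2 mod 13 = [12, 12, 1, 1, 9].
  S_2 = Σ v_i α_i^2 r_i = 12·12·11 + 3·12·10 + 8·1·8 + 9·1·12 + 7·9·3 = 2305 ≡ 4.
  S = (4, 9, 4) ≠ 0, so r is not a codeword (an error is present).
Step 3: locate the error. For a single error e at position i, S_ℓ = v_i·e·α_i^ℓ, so α_err = S_1/S_0.
  S_0^{−1} = 4^{−1} = 10 (mod 13), so α_err = 9·10 = 90 ≡ 12 = α_4. Error position i = 4.
  Consistency check: S_2/S_1 = 4·3 = 12 ≡ 12 = α_err ✓ (single-error assumption holds).
Step 4: error magnitude e = S_0/v_4 = S_0·∏_{j≠4}(α_4 − α_j) = 4·3 = 12 ≡ 12 (mod 13).
Step 5: correct position 4: c_4 = r_4 − e = 12 − 12 ≡ 0 (mod 13). Hence c = [11, 10, 8, 0, 3].
  Check: interpolating c through the α_i gives m(x) = 4 + 4·x (degree < 2) with m(α_i) = c_i for every i, so c is indeed a codeword.


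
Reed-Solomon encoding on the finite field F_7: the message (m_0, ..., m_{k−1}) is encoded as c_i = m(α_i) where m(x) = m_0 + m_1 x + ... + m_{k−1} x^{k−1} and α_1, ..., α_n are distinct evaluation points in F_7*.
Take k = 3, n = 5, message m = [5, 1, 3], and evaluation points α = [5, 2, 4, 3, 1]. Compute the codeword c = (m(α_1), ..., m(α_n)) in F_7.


c = [1, 5, 1, 0, 2]

Message polynomial: m(x) = 5 + 1·x + 3·x^2 (mod 7).
For each evaluation point α_i, compute m(α_i) mod 7:
  α_1 = 5: Horner steps 3 → 2 → 1, so m(5) = 1.
  α_2 = 2: Horner steps 3 → 0 → 5, so m(2) = 5.
  α_3 = 4: Horner steps 3 → 6 → 1, so m(4) = 1.
  α_4 = 3: Horner steps 3 → 3 → 0, so m(3) = 0.
  α_5 = 1: Horner steps 3 → 4 → 2, so m(1) = 2.
Codeword c = [1, 5, 1, 0, 2] ∈ F_7^5.


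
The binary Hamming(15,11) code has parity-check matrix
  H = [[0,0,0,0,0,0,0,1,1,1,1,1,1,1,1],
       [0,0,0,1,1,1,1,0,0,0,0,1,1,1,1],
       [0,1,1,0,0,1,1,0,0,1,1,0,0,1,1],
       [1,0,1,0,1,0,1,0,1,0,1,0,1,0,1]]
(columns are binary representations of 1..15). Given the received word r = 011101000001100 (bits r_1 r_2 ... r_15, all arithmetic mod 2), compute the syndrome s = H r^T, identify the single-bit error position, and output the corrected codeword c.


s = (0, 0, 1, 0)^T, error position = 2, corrected codeword c = 001101000001100

Compute s = H r^T mod 2 one row at a time:
  s_1 = 0 + 0 + 0 + 0 + 1 + 1 + 0 + 0 = 2 ≡ 0 (mod 2).
  s_2 = 1 + 0 + 1 + 0 + 1 + 1 + 0 + 0 = 4 ≡ 0 (mod 2).
  s_3 = 1 + 1 + 1 + 0 + 0 + 0 + 0 + 0 = 3 ≡ 1 (mod 2).
  s_4 = 0 + 1 + 0 + 0 + 0 + 0 + 1 + 0 = 2 ≡ 0 (mod 2).
s = (0, 0, 1, 0)^T — this equals column 2 of H (binary 0010), so error is at position 2.
Correct: flip bit 2 of r = 011101000001100 to get c = 001101000001100.


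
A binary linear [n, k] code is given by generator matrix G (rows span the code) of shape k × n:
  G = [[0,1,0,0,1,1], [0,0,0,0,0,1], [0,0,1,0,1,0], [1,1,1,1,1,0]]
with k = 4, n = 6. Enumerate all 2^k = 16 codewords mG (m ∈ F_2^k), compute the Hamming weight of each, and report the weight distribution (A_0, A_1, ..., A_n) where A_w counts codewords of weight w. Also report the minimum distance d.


Weight distribution: A_0 = 1, A_1 = 1, A_2 = 3, A_3 = 6, A_4 = 3, A_5 = 1, A_6 = 1. Minimum distance d = 1.

Enumerate all 2^4 = 16 messages m ∈ F_2^4.
For each, compute codeword c = mG in F_2^6, then tally its weight.
  m = 0000 → c = 000000, weight = 0.
  m = 1000 → c = 010011, weight = 3.
  m = 0100 → c = 000001, weight = 1.
  m = 1100 → c = 010010, weight = 2.
  m = 0010 → c = 001010, weight = 2.
  m = 1010 → c = 011001, weight = 3.
  m = 0110 → c = 001011, weight = 3.
  m = 1110 → c = 011000, weight = 2.
  m = 0001 → c = 111110, weight = 5.
  m = 1001 → c = 101101, weight = 4.
  m = 0101 → c = 111111, weight = 6.
  m = 1101 → c = 101100, weight = 3.
  m = 0011 → c = 110100, weight = 3.
  m = 1011 → c = 100111, weight = 4.
  m = 0111 → c = 110101, weight = 4.
  m = 1111 → c = 100110, weight = 3.
Tally weights:
  weight 0: 1 codewords.
  weight 1: 1 codewords.
  weight 2: 3 codewords.
  weight 3: 6 codewords.
  weight 4: 3 codewords.
  weight 5: 1 codewords.
  weight 6: 1 codewords.
Minimum distance d = smallest w > 0 with A_w > 0 = 1.
Sanity: Σ A_w = 16 = 2^4 = 16 ✓.


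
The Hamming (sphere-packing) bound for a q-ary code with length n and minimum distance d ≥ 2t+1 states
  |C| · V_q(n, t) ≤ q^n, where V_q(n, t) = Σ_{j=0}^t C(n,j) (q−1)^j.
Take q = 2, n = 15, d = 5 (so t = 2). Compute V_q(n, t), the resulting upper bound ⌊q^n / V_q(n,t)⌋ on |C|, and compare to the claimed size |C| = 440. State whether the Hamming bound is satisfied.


V_q(n, t) = 121, q^n = 32768, Hamming bound = 270, |C| = 440 > bound (violated).

Step 1: Compute V_q(n, t) = Σ_{j=0}^2 C(n, j) (q−1)^j.
  j = 0: C(15,0)·(1)^0 = 1·1 = 1.
  j = 1: C(15,1)·(1)^1 = 15·1 = 15.
  j = 2: C(15,2)·(1)^2 = 105·1 = 105.
  V_q(n, t) = 1 + 15 + 105 = 121.
Step 2: q^n = 2^15 = 32768.
Step 3: Hamming bound ⌊q^n / V_q(n,t)⌋ = ⌊32768/121⌋ = 270.
Step 4: Compare |C| = 440 to 270: violated.
The claimed |C| lies above the Hamming bound, so no 2-ary code of length 15 with d ≥ 5 can have 440 codewords.


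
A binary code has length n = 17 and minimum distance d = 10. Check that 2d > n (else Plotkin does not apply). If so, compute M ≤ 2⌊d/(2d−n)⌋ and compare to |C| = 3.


Plotkin bound M ≤ 6; given |C| = 3 ≤ bound (satisfied).

Check applicability: 2d = 20, n = 17.
2d − n = 3 > 0, so Plotkin applies.
Compute d/(2d−n) = 10/3 ≈ 3.3333.
⌊d/(2d−n)⌋ = 3.
Plotkin bound: M ≤ 2·3 = 6.
Given |C| = 3, check: satisfied.
This |C| is below the Plotkin bound.


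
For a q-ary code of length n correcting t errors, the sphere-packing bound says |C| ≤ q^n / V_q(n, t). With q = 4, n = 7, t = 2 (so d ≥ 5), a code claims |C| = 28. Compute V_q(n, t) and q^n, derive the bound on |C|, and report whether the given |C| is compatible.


V_q(n, t) = 211, q^n = 16384, Hamming bound = 77, |C| = 28 ≤ bound (satisfied).

Step 1: Compute V_q(n, t) = Σ_{j=0}^2 C(n, j) (q−1)^j.
  j = 0: C(7,0)·(3)^0 = 1·1 = 1.
  j = 1: C(7,1)·(3)^1 = 7·3 = 21.
  j = 2: C(7,2)·(3)^2 = 21·9 = 189.
  V_q(n, t) = 1 + 21 + 189 = 211.
Step 2: q^n = 4^7 = 16384.
Step 3: Hamming bound ⌊q^n / V_q(n,t)⌋ = ⌊16384/211⌋ = 77.
Step 4: Compare |C| = 28 to 77: satisfied.
The claimed |C| lies below the Hamming bound.


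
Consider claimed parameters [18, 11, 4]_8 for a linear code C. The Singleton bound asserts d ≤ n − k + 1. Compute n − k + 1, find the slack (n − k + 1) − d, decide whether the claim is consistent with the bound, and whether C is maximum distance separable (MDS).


Singleton RHS = n − k + 1 = 8, slack = 4, bound satisfied, not MDS.

Singleton bound: d ≤ n − k + 1.
Here n = 18, k = 11, so n − k + 1 = 8.
Given d = 4, check d ≤ 8: YES.
Slack = (n − k + 1) − d = 4.
The code is NOT MDS (slack = 4 > 0).
Description: the claimed parameters are [18, 11, 4]_8; such a code would be non-MDS.


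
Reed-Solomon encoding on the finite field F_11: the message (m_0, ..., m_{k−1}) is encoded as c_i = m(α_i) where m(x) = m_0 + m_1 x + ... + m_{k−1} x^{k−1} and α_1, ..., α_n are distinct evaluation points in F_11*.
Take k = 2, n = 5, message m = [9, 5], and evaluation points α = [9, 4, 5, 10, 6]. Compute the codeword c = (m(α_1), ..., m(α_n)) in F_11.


c = [10, 7, 1, 4, 6]

Message polynomial: m(x) = 9 + 5·x (mod 11).
For each evaluation point α_i, compute m(α_i) mod 11:
  α_1 = 9: Horner steps 5 → 10, so m(9) = 10.
  α_2 = 4: Horner steps 5 → 7, so m(4) = 7.
  α_3 = 5: Horner steps 5 → 1, so m(5) = 1.
  α_4 = 10: Horner steps 5 → 4, so m(10) = 4.
  α_5 = 6: Horner steps 5 → 6, so m(6) = 6.
Codeword c = [10, 7, 1, 4, 6] ∈ F_11^5.


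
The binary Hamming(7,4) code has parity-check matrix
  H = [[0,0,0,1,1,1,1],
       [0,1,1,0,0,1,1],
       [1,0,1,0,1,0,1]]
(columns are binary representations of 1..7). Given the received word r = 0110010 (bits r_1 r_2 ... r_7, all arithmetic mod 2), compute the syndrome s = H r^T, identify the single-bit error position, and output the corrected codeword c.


s = (1, 1, 1)^T, error position = 7, corrected codeword c = 0110011

Compute s = H r^T mod 2 one row at a time:
  s_1 = 0 + 0 + 1 + 0 = 1 ≡ 1 (mod 2).
  s_2 = 1 + 1 + 1 + 0 = 3 ≡ 1 (mod 2).
  s_3 = 0 + 1 + 0 + 0 = 1 ≡ 1 (mod 2).
s = (1, 1, 1)^T — this equals column 7 of H (binary 111), so error is at position 7.
Correct: flip bit 7 of r = 0110010 to get c = 0110011.


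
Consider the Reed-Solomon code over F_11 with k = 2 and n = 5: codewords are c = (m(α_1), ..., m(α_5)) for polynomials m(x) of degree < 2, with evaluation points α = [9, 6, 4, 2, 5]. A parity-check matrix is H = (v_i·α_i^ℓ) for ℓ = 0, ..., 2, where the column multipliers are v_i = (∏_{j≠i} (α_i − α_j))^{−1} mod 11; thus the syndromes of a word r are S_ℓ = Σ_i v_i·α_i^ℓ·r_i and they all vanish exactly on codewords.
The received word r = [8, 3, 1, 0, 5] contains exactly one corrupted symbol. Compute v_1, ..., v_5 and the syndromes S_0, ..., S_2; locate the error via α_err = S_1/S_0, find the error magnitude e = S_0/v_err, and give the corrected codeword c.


S = (8, 10, 7), error at position 3, error magnitude e = 5, c = [8, 3, 7, 0, 5].

Step 1: column multipliers v_i = (∏_{j≠i}(α_i − α_j))^{−1} mod 11.
  i = 1 (α = 9): (9−6)(9−4)(9−2)(9−5) = 3·5·7·4 = 420 ≡ 2, so v_1 = 2^{−1} = 6 (mod 11).
  i = 2 (α = 6): (6−9)(6−4)(6−2)(6−5) = (−3)·2·4·1 = −24 ≡ 9, so v_2 = 9^{−1} = 5 (mod 11).
  i = 3 (α = 4): (4−9)(4−6)(4−2)(4−5) = (−5)·(−2)·2·(−1) = −20 ≡ 2, so v_3 = 2^{−1} = 6 (mod 11).
  i = 4 (α = 2): (2−9)(2−6)(2−4)(2−5) = (−7)·(−4)·(−2)·(−3) = 168 ≡ 3, so v_4 = 3^{−1} = 4 (mod 11).
  i = 5 (α = 5): (5−9)(5−6)(5−4)(5−2) = (−4)·(−1)·1·3 = 12 ≡ 1, so v_5 = 1^{−1} = 1 (mod 11).
  v = [6, 5, 6, 4, 1].
Step 2: syndromes of r = [8, 3, 1, 0, 5] (all sums mod 11).
  S_0 = Σ v_i r_i = 6·8 + 5·3 + 6·1 + 4·0 + 1·5 = 74 ≡ 8.
  S_1 = Σ v_i α_i r_i = 6·9·8 + 5·6·3 + 6·4·1 + 4·2·0 + 1·5·5 = 571 ≡ 10.
  α_i^2 mod 11 = [4, 3, 5, 4, 3].
  S_2 = Σ v_i α_i^2 r_i = 6·4·8 + 5·3·3 + 6·5·1 + 4·4·0 + 1·3·5 = 282 ≡ 7.
  S = (8, 10, 7) ≠ 0, so r is not a codeword (an error is present).
Step 3: locate the error. For a single error e at position i, S_ℓ = v_i·e·α_i^ℓ, so α_err = S_1/S_0.
  S_0^{−1} = 8^{−1} = 7 (mod 11), so α_err = 10·7 = 70 ≡ 4 = α_3. Error position i = 3.
  Consistency check: S_2/S_1 = 7·10 = 70 ≡ 4 = α_err ✓ (single-error assumption holds).
Step 4: error magnitude e = S_0/v_3 = S_0·∏_{j≠3}(α_3 − α_j) = 8·2 = 16 ≡ 5 (mod 11).
Step 5: correct position 3: c_3 = r_3 − e = 1 − 5 ≡ 7 (mod 11). Hence c = [8, 3, 7, 0, 5].
  Check: interpolating c through the α_i gives m(x) = 4 + 9·x (degree < 2) with m(α_i) = c_i for every i, so c is indeed a codeword.


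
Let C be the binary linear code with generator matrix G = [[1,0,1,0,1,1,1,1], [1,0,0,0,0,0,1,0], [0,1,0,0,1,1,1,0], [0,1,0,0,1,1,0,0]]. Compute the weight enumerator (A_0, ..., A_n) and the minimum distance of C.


Weight distribution: A_0 = 1, A_1 = 2, A_2 = 1, A_3 = 2, A_4 = 5, A_5 = 4, A_6 = 1. Minimum distance d = 1.

Enumerate all 2^4 = 16 messages m ∈ F_2^4.
For each, compute codeword c = mG in F_2^8, then tally its weight.
  m = 0000 → c = 00000000, weight = 0.
  m = 1000 → c = 10101111, weight = 6.
  m = 0100 → c = 10000010, weight = 2.
  m = 1100 → c = 00101101, weight = 4.
  m = 0010 → c = 01001110, weight = 4.
  m = 1010 → c = 11100001, weight = 4.
  m = 0110 → c = 11001100, weight = 4.
  m = 1110 → c = 01100011, weight = 4.
  m = 0001 → c = 01001100, weight = 3.
  m = 1001 → c = 11100011, weight = 5.
  m = 0101 → c = 11001110, weight = 5.
  m = 1101 → c = 01100001, weight = 3.
  m = 0011 → c = 00000010, weight = 1.
  m = 1011 → c = 10101101, weight = 5.
  m = 0111 → c = 10000000, weight = 1.
  m = 1111 → c = 00101111, weight = 5.
Tally weights:
  weight 0: 1 codewords.
  weight 1: 2 codewords.
  weight 2: 1 codewords.
  weight 3: 2 codewords.
  weight 4: 5 codewords.
  weight 5: 4 codewords.
  weight 6: 1 codewords.
Minimum distance d = smallest w > 0 with A_w > 0 = 1.
Sanity: Σ A_w = 16 = 2^4 = 16 ✓.


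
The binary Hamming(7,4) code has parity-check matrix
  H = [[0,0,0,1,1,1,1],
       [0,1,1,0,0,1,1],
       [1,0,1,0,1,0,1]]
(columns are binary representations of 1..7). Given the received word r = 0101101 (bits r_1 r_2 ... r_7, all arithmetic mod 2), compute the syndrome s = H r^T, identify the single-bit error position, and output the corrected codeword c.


s = (1, 0, 0)^T, error position = 4, corrected codeword c = 0100101

Compute s = H r^T mod 2 one row at a time:
  s_1 = 1 + 1 + 0 + 1 = 3 ≡ 1 (mod 2).
  s_2 = 1 + 0 + 0 + 1 = 2 ≡ 0 (mod 2).
  s_3 = 0 + 0 + 1 + 1 = 2 ≡ 0 (mod 2).
s = (1, 0, 0)^T — this equals column 4 of H (binary 100), so error is at position 4.
Correct: flip bit 4 of r = 0101101 to get c = 0100101.


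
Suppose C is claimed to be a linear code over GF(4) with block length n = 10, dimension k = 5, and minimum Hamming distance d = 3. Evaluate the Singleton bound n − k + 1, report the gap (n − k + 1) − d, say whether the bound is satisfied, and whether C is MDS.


Singleton RHS = n − k + 1 = 6, slack = 3, bound satisfied, not MDS.

Singleton bound: d ≤ n − k + 1.
Here n = 10, k = 5, so n − k + 1 = 6.
Given d = 3, check d ≤ 6: YES.
Slack = (n − k + 1) − d = 3.
The code is NOT MDS (slack = 3 > 0).
Description: the claimed parameters are [10, 5, 3]_4; such a code would be non-MDS.


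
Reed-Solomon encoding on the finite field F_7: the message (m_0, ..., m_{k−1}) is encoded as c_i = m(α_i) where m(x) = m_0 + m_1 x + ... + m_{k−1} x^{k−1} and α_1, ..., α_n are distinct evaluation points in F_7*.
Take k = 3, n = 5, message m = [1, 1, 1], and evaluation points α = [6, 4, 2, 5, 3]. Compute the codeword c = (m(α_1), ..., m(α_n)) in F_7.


c = [1, 0, 0, 3, 6]

Message polynomial: m(x) = 1 + 1·x + 1·x^2 (mod 7).
For each evaluation point α_i, compute m(α_i) mod 7:
  α_1 = 6: Horner steps 1 → 0 → 1, so m(6) = 1.
  α_2 = 4: Horner steps 1 → 5 → 0, so m(4) = 0.
  α_3 = 2: Horner steps 1 → 3 → 0, so m(2) = 0.
  α_4 = 5: Horner steps 1 → 6 → 3, so m(5) = 3.
  α_5 = 3: Horner steps 1 → 4 → 6, so m(3) = 6.
Codeword c = [1, 0, 0, 3, 6] ∈ F_7^5.


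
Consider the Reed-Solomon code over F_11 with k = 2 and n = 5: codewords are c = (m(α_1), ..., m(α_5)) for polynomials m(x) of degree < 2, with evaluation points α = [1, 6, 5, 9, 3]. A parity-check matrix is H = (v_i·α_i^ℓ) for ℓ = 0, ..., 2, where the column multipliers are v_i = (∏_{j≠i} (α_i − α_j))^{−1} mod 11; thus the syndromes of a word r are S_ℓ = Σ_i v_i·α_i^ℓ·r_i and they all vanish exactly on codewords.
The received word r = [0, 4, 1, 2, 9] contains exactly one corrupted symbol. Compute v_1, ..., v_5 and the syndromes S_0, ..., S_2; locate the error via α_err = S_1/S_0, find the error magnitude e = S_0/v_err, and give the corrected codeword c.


S = (5, 4, 1), error at position 5, error magnitude e = 3, c = [0, 4, 1, 2, 6].

Step 1: column multipliers v_i = (∏_{j≠i}(α_i − α_j))^{−1} mod 11.
  i = 1 (α = 1): (1−6)(1−5)(1−9)(1−3) = (−5)·(−4)·(−8)·(−2) = 320 ≡ 1, so v_1 = 1^{−1} = 1 (mod 11).
  i = 2 (α = 6): (6−1)(6−5)(6−9)(6−3) = 5·1·(−3)·3 = −45 ≡ 10, so v_2 = 10^{−1} = 10 (mod 11).
  i = 3 (α = 5): (5−1)(5−6)(5−9)(5−3) = 4·(−1)·(−4)·2 = 32 ≡ 10, so v_3 = 10^{−1} = 10 (mod 11).
  i = 4 (α = 9): (9−1)(9−6)(9−5)(9−3) = 8·3·4·6 = 576 ≡ 4, so v_4 = 4^{−1} = 3 (mod 11).
  i = 5 (α = 3): (3−1)(3−6)(3−5)(3−9) = 2·(−3)·(−2)·(−6) = −72 ≡ 5, so v_5 = 5^{−1} = 9 (mod 11).
  v = [1, 10, 10, 3, 9].
Step 2: syndromes of r = [0, 4, 1, 2, 9] (all sums mod 11).
  S_0 = Σ v_i r_i = 1·0 + 10·4 + 10·1 + 3·2 + 9·9 = 137 ≡ 5.
  S_1 = Σ v_i α_i r_i = 1·1·0 + 10·6·4 + 10·5·1 + 3·9·2 + 9·3·9 = 587 ≡ 4.
  α_i^2 mod 11 = [1, 3, 3, 4, 9].
  S_2 = Σ v_i α_i^2 r_i = 1·1·0 + 10·3·4 + 10·3·1 + 3·4·2 + 9·9·9 = 903 ≡ 1.
  S = (5, 4, 1) ≠ 0, so r is not a codeword (an error is present).
Step 3: locate the error. For a single error e at position i, S_ℓ = v_i·e·α_i^ℓ, so α_err = S_1/S_0.
  S_0^{−1} = 5^{−1} = 9 (mod 11), so α_err = 4·9 = 36 ≡ 3 = α_5. Error position i = 5.
  Consistency check: S_2/S_1 = 1·3 = 3 ≡ 3 = α_err ✓ (single-error assumption holds).
Step 4: error magnitude e = S_0/v_5 = S_0·∏_{j≠5}(α_5 − α_j) = 5·5 = 25 ≡ 3 (mod 11).
Step 5: correct position 5: c_5 = r_5 − e = 9 − 3 ≡ 6 (mod 11). Hence c = [0, 4, 1, 2, 6].
  Check: interpolating c through the α_i gives m(x) = 8 + 3·x (degree < 2) with m(α_i) = c_i for every i, so c is indeed a codeword.


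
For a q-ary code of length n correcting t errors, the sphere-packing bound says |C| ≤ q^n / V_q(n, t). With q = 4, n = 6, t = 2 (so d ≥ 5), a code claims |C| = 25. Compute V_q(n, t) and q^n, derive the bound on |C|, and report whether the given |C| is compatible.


V_q(n, t) = 154, q^n = 4096, Hamming bound = 26, |C| = 25 ≤ bound (satisfied).

Step 1: Compute V_q(n, t) = Σ_{j=0}^2 C(n, j) (q−1)^j.
  j = 0: C(6,0)·(3)^0 = 1·1 = 1.
  j = 1: C(6,1)·(3)^1 = 6·3 = 18.
  j = 2: C(6,2)·(3)^2 = 15·9 = 135.
  V_q(n, t) = 1 + 18 + 135 = 154.
Step 2: q^n = 4^6 = 4096.
Step 3: Hamming bound ⌊q^n / V_q(n,t)⌋ = ⌊4096/154⌋ = 26.
Step 4: Compare |C| = 25 to 26: satisfied.
The claimed |C| lies below the Hamming bound.


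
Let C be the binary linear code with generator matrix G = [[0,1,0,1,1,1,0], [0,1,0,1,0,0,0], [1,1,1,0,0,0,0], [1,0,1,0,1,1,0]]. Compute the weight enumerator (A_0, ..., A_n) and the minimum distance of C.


Weight distribution: A_0 = 1, A_1 = 2, A_2 = 3, A_3 = 4, A_4 = 3, A_5 = 2, A_6 = 1. Minimum distance d = 1.

Enumerate all 2^4 = 16 messages m ∈ F_2^4.
For each, compute codeword c = mG in F_2^7, then tally its weight.
  m = 0000 → c = 0000000, weight = 0.
  m = 1000 → c = 0101110, weight = 4.
  m = 0100 → c = 0101000, weight = 2.
  m = 1100 → c = 0000110, weight = 2.
  m = 0010 → c = 1110000, weight = 3.
  m = 1010 → c = 1011110, weight = 5.
  m = 0110 → c = 1011000, weight = 3.
  m = 1110 → c = 1110110, weight = 5.
  m = 0001 → c = 1010110, weight = 4.
  m = 1001 → c = 1111000, weight = 4.
  m = 0101 → c = 1111110, weight = 6.
  m = 1101 → c = 1010000, weight = 2.
  m = 0011 → c = 0100110, weight = 3.
  m = 1011 → c = 0001000, weight = 1.
  m = 0111 → c = 0001110, weight = 3.
  m = 1111 → c = 0100000, weight = 1.
Tally weights:
  weight 0: 1 codewords.
  weight 1: 2 codewords.
  weight 2: 3 codewords.
  weight 3: 4 codewords.
  weight 4: 3 codewords.
  weight 5: 2 codewords.
  weight 6: 1 codewords.
Minimum distance d = smallest w > 0 with A_w > 0 = 1.
Sanity: Σ A_w = 16 = 2^4 = 16 ✓.


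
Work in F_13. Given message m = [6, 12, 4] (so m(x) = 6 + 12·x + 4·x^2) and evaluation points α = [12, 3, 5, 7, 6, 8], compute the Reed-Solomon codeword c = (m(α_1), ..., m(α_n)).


c = [11, 0, 10, 0, 1, 7]

Message polynomial: m(x) = 6 + 12·x + 4·x^2 (mod 13).
For each evaluation point α_i, compute m(α_i) mod 13:
  α_1 = 12: Horner steps 4 → 8 → 11, so m(12) = 11.
  α_2 = 3: Horner steps 4 → 11 → 0, so m(3) = 0.
  α_3 = 5: Horner steps 4 → 6 → 10, so m(5) = 10.
  α_4 = 7: Horner steps 4 → 1 → 0, so m(7) = 0.
  α_5 = 6: Horner steps 4 → 10 → 1, so m(6) = 1.
  α_6 = 8: Horner steps 4 → 5 → 7, so m(8) = 7.
Codeword c = [11, 0, 10, 0, 1, 7] ∈ F_13^6.


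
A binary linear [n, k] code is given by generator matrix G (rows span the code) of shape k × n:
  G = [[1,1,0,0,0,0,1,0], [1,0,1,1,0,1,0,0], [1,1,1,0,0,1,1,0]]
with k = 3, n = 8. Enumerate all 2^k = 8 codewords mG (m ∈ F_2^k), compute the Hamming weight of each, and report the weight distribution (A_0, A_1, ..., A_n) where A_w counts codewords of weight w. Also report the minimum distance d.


Weight distribution: A_0 = 1, A_2 = 2, A_3 = 2, A_4 = 1, A_5 = 2. Minimum distance d = 2.

Enumerate all 2^3 = 8 messages m ∈ F_2^3.
For each, compute codeword c = mG in F_2^8, then tally its weight.
  m = 000 → c = 00000000, weight = 0.
  m = 100 → c = 11000010, weight = 3.
  m = 010 → c = 10110100, weight = 4.
  m = 110 → c = 01110110, weight = 5.
  m = 001 → c = 11100110, weight = 5.
  m = 101 → c = 00100100, weight = 2.
  m = 011 → c = 01010010, weight = 3.
  m = 111 → c = 10010000, weight = 2.
Tally weights:
  weight 0: 1 codewords.
  weight 2: 2 codewords.
  weight 3: 2 codewords.
  weight 4: 1 codewords.
  weight 5: 2 codewords.
Minimum distance d = smallest w > 0 with A_w > 0 = 2.
Sanity: Σ A_w = 8 = 2^3 = 8 ✓.


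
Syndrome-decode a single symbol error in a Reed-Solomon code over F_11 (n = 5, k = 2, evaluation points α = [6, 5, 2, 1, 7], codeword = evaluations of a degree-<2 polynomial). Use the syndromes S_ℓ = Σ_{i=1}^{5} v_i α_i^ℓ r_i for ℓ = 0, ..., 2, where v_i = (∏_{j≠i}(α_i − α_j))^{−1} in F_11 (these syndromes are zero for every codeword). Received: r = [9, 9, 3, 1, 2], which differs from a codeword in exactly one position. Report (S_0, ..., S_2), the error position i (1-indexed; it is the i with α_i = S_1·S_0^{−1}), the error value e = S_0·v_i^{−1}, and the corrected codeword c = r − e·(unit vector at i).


S = (10, 5, 8), error at position 1, error magnitude e = 9, c = [0, 9, 3, 1, 2].

Step 1: column multipliers v_i = (∏_{j≠i}(α_i − α_j))^{−1} mod 11.
  i = 1 (α = 6): (6−5)(6−2)(6−1)(6−7) = 1·4·5·(−1) = −20 ≡ 2, so v_1 = 2^{−1} = 6 (mod 11).
  i = 2 (α = 5): (5−6)(5−2)(5−1)(5−7) = (−1)·3·4·(−2) = 24 ≡ 2, so v_2 = 2^{−1} = 6 (mod 11).
  i = 3 (α = 2): (2−6)(2−5)(2−1)(2−7) = (−4)·(−3)·1·(−5) = −60 ≡ 6, so v_3 = 6^{−1} = 2 (mod 11).
  i = 4 (α = 1): (1−6)(1−5)(1−2)(1−7) = (−5)·(−4)·(−1)·(−6) = 120 ≡ 10, so v_4 = 10^{−1} = 10 (mod 11).
  i = 5 (α = 7): (7−6)(7−5)(7−2)(7−1) = 1·2·5·6 = 60 ≡ 5, so v_5 = 5^{−1} = 9 (mod 11).
  v = [6, 6, 2, 10, 9].
Step 2: syndromes of r = [9, 9, 3, 1, 2] (all sums mod 11).
  S_0 = Σ v_i r_i = 6·9 + 6·9 + 2·3 + 10·1 + 9·2 = 142 ≡ 10.
  S_1 = Σ v_i α_i r_i = 6·6·9 + 6·5·9 + 2·2·3 + 10·1·1 + 9·7·2 = 742 ≡ 5.
  α_i^2 mod 11 = [3, 3, 4, 1, 5].
  S_2 = Σ v_i α_i^2 r_i = 6·3·9 + 6·3·9 + 2·4·3 + 10·1·1 + 9·5·2 = 448 ≡ 8.
  S = (10, 5, 8) ≠ 0, so r is not a codeword (an error is present).
Step 3: locate the error. For a single error e at position i, S_ℓ = v_i·e·α_i^ℓ, so α_err = S_1/S_0.
  S_0^{−1} = 10^{−1} = 10 (mod 11), so α_err = 5·10 = 50 ≡ 6 = α_1. Error position i = 1.
  Consistency check: S_2/S_1 = 8·9 = 72 ≡ 6 = α_err ✓ (single-error assumption holds).
Step 4: error magnitude e = S_0/v_1 = S_0·∏_{j≠1}(α_1 − α_j) = 10·2 = 20 ≡ 9 (mod 11).
Step 5: correct position 1: c_1 = r_1 − e = 9 − 9 ≡ 0 (mod 11). Hence c = [0, 9, 3, 1, 2].
  Check: interpolating c through the α_i gives m(x) = 10 + 2·x (degree < 2) with m(α_i) = c_i for every i, so c is indeed a codeword.


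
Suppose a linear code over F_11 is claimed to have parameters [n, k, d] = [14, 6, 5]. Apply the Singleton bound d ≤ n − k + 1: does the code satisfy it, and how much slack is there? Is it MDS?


Singleton RHS = n − k + 1 = 9, slack = 4, bound satisfied, not MDS.

Singleton bound: d ≤ n − k + 1.
Here n = 14, k = 6, so n − k + 1 = 9.
Given d = 5, check d ≤ 9: YES.
Slack = (n − k + 1) − d = 4.
The code is NOT MDS (slack = 4 > 0).
Description: the claimed parameters are [14, 6, 5]_11; such a code would be non-MDS.


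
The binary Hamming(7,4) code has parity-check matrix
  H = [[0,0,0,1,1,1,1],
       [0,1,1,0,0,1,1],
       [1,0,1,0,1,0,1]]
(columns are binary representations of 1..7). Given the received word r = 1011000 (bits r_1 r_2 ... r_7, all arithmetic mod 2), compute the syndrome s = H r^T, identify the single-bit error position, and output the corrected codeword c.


s = (1, 1, 0)^T, error position = 6, corrected codeword c = 1011010

Compute s = H r^T mod 2 one row at a time:
  s_1 = 1 + 0 + 0 + 0 = 1 ≡ 1 (mod 2).
  s_2 = 0 + 1 + 0 + 0 = 1 ≡ 1 (mod 2).
  s_3 = 1 + 1 + 0 + 0 = 2 ≡ 0 (mod 2).
s = (1, 1, 0)^T — this equals column 6 of H (binary 110), so error is at position 6.
Correct: flip bit 6 of r = 1011000 to get c = 1011010.


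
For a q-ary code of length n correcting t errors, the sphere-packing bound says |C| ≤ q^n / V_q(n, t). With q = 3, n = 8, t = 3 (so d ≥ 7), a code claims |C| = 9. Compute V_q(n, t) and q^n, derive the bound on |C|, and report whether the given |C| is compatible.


V_q(n, t) = 577, q^n = 6561, Hamming bound = 11, |C| = 9 ≤ bound (satisfied).

Step 1: Compute V_q(n, t) = Σ_{j=0}^3 C(n, j) (q−1)^j.
  j = 0: C(8,0)·(2)^0 = 1·1 = 1.
  j = 1: C(8,1)·(2)^1 = 8·2 = 16.
  j = 2: C(8,2)·(2)^2 = 28·4 = 112.
  j = 3: C(8,3)·(2)^3 = 56·8 = 448.
  V_q(n, t) = 1 + 16 + 112 + 448 = 577.
Step 2: q^n = 3^8 = 6561.
Step 3: Hamming bound ⌊q^n / V_q(n,t)⌋ = ⌊6561/577⌋ = 11.
Step 4: Compare |C| = 9 to 11: satisfied.
The claimed |C| lies below the Hamming bound.


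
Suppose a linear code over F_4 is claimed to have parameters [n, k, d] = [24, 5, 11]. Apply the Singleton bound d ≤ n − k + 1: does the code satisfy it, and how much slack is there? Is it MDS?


Singleton RHS = n − k + 1 = 20, slack = 9, bound satisfied, not MDS.

Singleton bound: d ≤ n − k + 1.
Here n = 24, k = 5, so n − k + 1 = 20.
Given d = 11, check d ≤ 20: YES.
Slack = (n − k + 1) − d = 9.
The code is NOT MDS (slack = 9 > 0).
Description: the claimed parameters are [24, 5, 11]_4; such a code would be non-MDS.


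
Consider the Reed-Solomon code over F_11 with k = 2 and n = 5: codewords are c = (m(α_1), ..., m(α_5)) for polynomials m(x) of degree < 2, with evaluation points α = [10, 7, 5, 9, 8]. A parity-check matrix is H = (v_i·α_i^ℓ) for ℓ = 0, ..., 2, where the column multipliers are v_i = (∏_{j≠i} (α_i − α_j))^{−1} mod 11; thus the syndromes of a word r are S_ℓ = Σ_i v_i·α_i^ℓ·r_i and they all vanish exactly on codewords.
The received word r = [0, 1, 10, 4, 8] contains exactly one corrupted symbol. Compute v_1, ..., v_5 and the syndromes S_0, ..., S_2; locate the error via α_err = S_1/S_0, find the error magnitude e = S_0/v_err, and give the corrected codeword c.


S = (10, 6, 8), error at position 3, error magnitude e = 1, c = [0, 1, 9, 4, 8].

Step 1: column multipliers v_i = (∏_{j≠i}(α_i − α_j))^{−1} mod 11.
  i = 1 (α = 10): (10−7)(10−5)(10−9)(10−8) = 3·5·1·2 = 30 ≡ 8, so v_1 = 8^{−1} = 7 (mod 11).
  i = 2 (α = 7): (7−10)(7−5)(7−9)(7−8) = (−3)·2·(−2)·(−1) = −12 ≡ 10, so v_2 = 10^{−1} = 10 (mod 11).
  i = 3 (α = 5): (5−10)(5−7)(5−9)(5−8) = (−5)·(−2)·(−4)·(−3) = 120 ≡ 10, so v_3 = 10^{−1} = 10 (mod 11).
  i = 4 (α = 9): (9−10)(9−7)(9−5)(9−8) = (−1)·2·4·1 = −8 ≡ 3, so v_4 = 3^{−1} = 4 (mod 11).
  i = 5 (α = 8): (8−10)(8−7)(8−5)(8−9) = (−2)·1·3·(−1) = 6 ≡ 6, so v_5 = 6^{−1} = 2 (mod 11).
  v = [7, 10, 10, 4, 2].
Step 2: syndromes of r = [0, 1, 10, 4, 8] (all sums mod 11).
  S_0 = Σ v_i r_i = 7·0 + 10·1 + 10·10 + 4·4 + 2·8 = 142 ≡ 10.
  S_1 = Σ v_i α_i r_i = 7·10·0 + 10·7·1 + 10·5·10 + 4·9·4 + 2·8·8 = 842 ≡ 6.
  α_i^2 mod 11 = [1, 5, 3, 4, 9].
  S_2 = Σ v_i α_i^2 r_i = 7·1·0 + 10·5·1 + 10·3·10 + 4·4·4 + 2·9·8 = 558 ≡ 8.
  S = (10, 6, 8) ≠ 0, so r is not a codeword (an error is present).
Step 3: locate the error. For a single error e at position i, S_ℓ = v_i·e·α_i^ℓ, so α_err = S_1/S_0.
  S_0^{−1} = 10^{−1} = 10 (mod 11), so α_err = 6·10 = 60 ≡ 5 = α_3. Error position i = 3.
  Consistency check: S_2/S_1 = 8·2 = 16 ≡ 5 = α_err ✓ (single-error assumption holds).
Step 4: error magnitude e = S_0/v_3 = S_0·∏_{j≠3}(α_3 − α_j) = 10·10 = 100 ≡ 1 (mod 11).
Step 5: correct position 3: c_3 = r_3 − e = 10 − 1 ≡ 9 (mod 11). Hence c = [0, 1, 9, 4, 8].
  Check: interpolating c through the α_i gives m(x) = 7 + 7·x (degree < 2) with m(α_i) = c_i for every i, so c is indeed a codeword.


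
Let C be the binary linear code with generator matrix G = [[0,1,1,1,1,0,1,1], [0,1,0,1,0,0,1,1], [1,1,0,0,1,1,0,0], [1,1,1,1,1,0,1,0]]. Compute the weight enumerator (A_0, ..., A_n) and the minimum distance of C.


Weight distribution: A_0 = 1, A_2 = 2, A_4 = 9, A_6 = 4. Minimum distance d = 2.

Enumerate all 2^4 = 16 messages m ∈ F_2^4.
For each, compute codeword c = mG in F_2^8, then tally its weight.
  m = 0000 → c = 00000000, weight = 0.
  m = 1000 → c = 01111011, weight = 6.
  m = 0100 → c = 01010011, weight = 4.
  m = 1100 → c = 00101000, weight = 2.
  m = 0010 → c = 11001100, weight = 4.
  m = 1010 → c = 10110111, weight = 6.
  m = 0110 → c = 10011111, weight = 6.
  m = 1110 → c = 11100100, weight = 4.
  m = 0001 → c = 11111010, weight = 6.
  m = 1001 → c = 10000001, weight = 2.
  m = 0101 → c = 10101001, weight = 4.
  m = 1101 → c = 11010010, weight = 4.
  m = 0011 → c = 00110110, weight = 4.
  m = 1011 → c = 01001101, weight = 4.
  m = 0111 → c = 01100101, weight = 4.
  m = 1111 → c = 00011110, weight = 4.
Tally weights:
  weight 0: 1 codewords.
  weight 2: 2 codewords.
  weight 4: 9 codewords.
  weight 6: 4 codewords.
Minimum distance d = smallest w > 0 with A_w > 0 = 2.
Sanity: Σ A_w = 16 = 2^4 = 16 ✓.


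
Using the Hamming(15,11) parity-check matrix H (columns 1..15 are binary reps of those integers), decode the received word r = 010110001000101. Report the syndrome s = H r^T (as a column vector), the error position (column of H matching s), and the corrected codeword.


s = (1, 0, 0, 0)^T, error position = 8, corrected codeword c = 010110011000101

Compute s = H r^T mod 2 one row at a time:
  s_1 = 0 + 1 + 0 + 0 + 0 + 1 + 0 + 1 = 3 ≡ 1 (mod 2).
  s_2 = 1 + 1 + 0 + 0 + 0 + 1 + 0 + 1 = 4 ≡ 0 (mod 2).
  s_3 = 1 + 0 + 0 + 0 + 0 + 0 + 0 + 1 = 2 ≡ 0 (mod 2).
  s_4 = 0 + 0 + 1 + 0 + 1 + 0 + 1 + 1 = 4 ≡ 0 (mod 2).
s = (1, 0, 0, 0)^T — this equals column 8 of H (binary 1000), so error is at position 8.
Correct: flip bit 8 of r = 010110001000101 to get c = 010110011000101.


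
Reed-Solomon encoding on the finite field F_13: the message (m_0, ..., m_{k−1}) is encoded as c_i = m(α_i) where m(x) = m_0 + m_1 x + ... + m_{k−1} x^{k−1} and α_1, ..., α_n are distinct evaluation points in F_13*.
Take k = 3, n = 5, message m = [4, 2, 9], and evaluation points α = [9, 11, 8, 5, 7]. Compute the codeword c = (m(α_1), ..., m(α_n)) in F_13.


c = [10, 10, 11, 5, 4]

Message polynomial: m(x) = 4 + 2·x + 9·x^2 (mod 13).
For each evaluation point α_i, compute m(α_i) mod 13:
  α_1 = 9: Horner steps 9 → 5 → 10, so m(9) = 10.
  α_2 = 11: Horner steps 9 → 10 → 10, so m(11) = 10.
  α_3 = 8: Horner steps 9 → 9 → 11, so m(8) = 11.
  α_4 = 5: Horner steps 9 → 8 → 5, so m(5) = 5.
  α_5 = 7: Horner steps 9 → 0 → 4, so m(7) = 4.
Codeword c = [10, 10, 11, 5, 4] ∈ F_13^5.
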